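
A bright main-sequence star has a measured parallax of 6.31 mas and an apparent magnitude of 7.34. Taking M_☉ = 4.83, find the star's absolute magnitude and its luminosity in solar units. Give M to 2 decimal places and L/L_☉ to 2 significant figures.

M ≈ 1.34; L/L_☉ ≈ 25

d = 1/p = 1000/6.31 mas = 158.5 pc
M = m − 5 log₁₀ d + 5 = 7.34 − 5·2.2000 + 5 = 1.340
M − M_☉ = 1.340 − 4.83 = -3.490
L/L_☉ = 10^(−0.4 × -3.490) = 24.89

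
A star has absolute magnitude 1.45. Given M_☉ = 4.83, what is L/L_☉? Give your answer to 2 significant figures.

M − M_☉ = 1.45 − 4.83 = -3.380
L/L_☉ = 10^(−0.4 (M − M_☉)) = 10^1.352 = 22.49

L/L_☉ ≈ 22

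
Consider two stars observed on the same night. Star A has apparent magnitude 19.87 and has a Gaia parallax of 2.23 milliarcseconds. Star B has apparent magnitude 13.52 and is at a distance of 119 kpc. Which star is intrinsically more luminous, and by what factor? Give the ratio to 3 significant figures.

Star B is more luminous, by a factor of 2.44×10^7.

Star A: p = 2.23 mas = 2.23×10^-3″ → d = 1/p = 448.4 pc
Star A: M = m − 5 log₁₀ d + 5 = 19.87 − 5·2.6517 + 5 = 11.612
Star B: d = 119 kpc = 119000 pc
Star B: M = m − 5 log₁₀ d + 5 = 13.52 − 5·5.0755 + 5 = -6.858
ΔM = M_A − M_B = 11.612 − (-6.858) = 18.469; smaller M is more luminous → Star B.
L ratio = 10^(0.4 |ΔM|) = 10^7.388 = 2.442×10^7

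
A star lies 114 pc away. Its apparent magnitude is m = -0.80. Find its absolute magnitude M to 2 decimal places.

M ≈ -6.08

5 log₁₀(d/10 pc) = 5 log₁₀(114.0) − 5 = 5.285
M = m − 5 log₁₀(d/10) = -0.80 − 5.285 = -6.085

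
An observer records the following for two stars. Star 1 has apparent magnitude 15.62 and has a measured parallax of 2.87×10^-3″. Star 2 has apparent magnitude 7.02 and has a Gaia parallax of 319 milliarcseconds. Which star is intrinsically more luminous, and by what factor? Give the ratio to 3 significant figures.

Star 1: d = 1/p = 1/2.87×10^-3″ = 348.4 pc
Star 1: M = m − 5 log₁₀ d + 5 = 15.62 − 5·2.5421 + 5 = 7.909
Star 2: p = 319 mas = 0.319″ → d = 1/p = 3.135 pc
Star 2: M = m − 5 log₁₀ d + 5 = 7.02 − 5·0.4962 + 5 = 9.539
ΔM = M_1 − M_2 = 7.909 − (9.539) = -1.630; smaller M is more luminous → Star 1.
L ratio = 10^(0.4 |ΔM|) = 10^0.652 = 4.486

Star 1 is more luminous, by a factor of 4.49.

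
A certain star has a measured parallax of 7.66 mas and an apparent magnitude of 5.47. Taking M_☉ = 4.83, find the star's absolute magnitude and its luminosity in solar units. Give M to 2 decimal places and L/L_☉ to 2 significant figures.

M ≈ -0.11; L/L_☉ ≈ 95

d = 1/p = 1000/7.66 mas = 130.5 pc
M = m − 5 log₁₀ d + 5 = 5.47 − 5·2.1158 + 5 = -0.109
M − M_☉ = -0.109 − 4.83 = -4.939
L/L_☉ = 10^(−0.4 × -4.939) = 94.52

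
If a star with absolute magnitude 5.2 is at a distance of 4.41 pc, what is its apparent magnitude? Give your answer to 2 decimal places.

m = M + 5 log₁₀ d − 5 = 5.2 + 5·0.6444 − 5 = 3.422

m ≈ 3.42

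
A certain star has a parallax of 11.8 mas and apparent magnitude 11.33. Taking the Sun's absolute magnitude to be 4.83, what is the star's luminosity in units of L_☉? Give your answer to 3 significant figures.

d = 1/p = 1000/11.8 mas = 84.75 pc
M = m − 5 log₁₀ d + 5 = 11.33 − 5·1.9281 + 5 = 6.689
M − M_☉ = 6.689 − 4.83 = 1.859
L/L_☉ = 10^(−0.4 × 1.859) = 0.1804

L/L_☉ ≈ 0.180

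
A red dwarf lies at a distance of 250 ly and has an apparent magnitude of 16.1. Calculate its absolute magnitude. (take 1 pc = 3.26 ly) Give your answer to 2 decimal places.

d = 250 ly / 3.26 = 76.69 pc
5 log₁₀(d/10 pc) = 5 log₁₀(76.69) − 5 = 4.424
M = m − 5 log₁₀(d/10) = 16.1 − 4.424 = 11.676

M ≈ 11.68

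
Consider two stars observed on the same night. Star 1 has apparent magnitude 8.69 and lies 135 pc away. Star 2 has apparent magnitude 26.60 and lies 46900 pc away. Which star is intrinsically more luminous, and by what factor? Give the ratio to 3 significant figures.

Star 1 is more luminous, by a factor of 121.

Star 1: M = m − 5 log₁₀ d + 5 = 8.69 − 5·2.1303 + 5 = 3.038
Star 2: M = m − 5 log₁₀ d + 5 = 26.60 − 5·4.6712 + 5 = 8.244
ΔM = M_1 − M_2 = 3.038 − (8.244) = -5.206; smaller M is more luminous → Star 1.
L ratio = 10^(0.4 |ΔM|) = 10^2.082 = 120.9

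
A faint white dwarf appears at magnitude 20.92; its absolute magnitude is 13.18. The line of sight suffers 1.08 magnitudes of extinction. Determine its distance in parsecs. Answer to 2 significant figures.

d ≈ 210 pc

m − M = 5 log₁₀(d/10 pc) + A  ⇒  20.92 − (13.18) − 1.08 = 5 log₁₀(d/10)
6.660 = 5 log₁₀(d/10)
log₁₀ d = (m − M − A)/5 + 1 = 2.3320
d = 10^2.3320 = 214.8 pc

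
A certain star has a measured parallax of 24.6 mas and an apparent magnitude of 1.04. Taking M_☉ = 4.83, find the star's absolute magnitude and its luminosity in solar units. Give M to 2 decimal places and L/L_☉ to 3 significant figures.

d = 1/p = 1000/24.6 mas = 40.65 pc
M = m − 5 log₁₀ d + 5 = 1.04 − 5·1.6091 + 5 = -2.005
M − M_☉ = -2.005 − 4.83 = -6.835
L/L_☉ = 10^(−0.4 × -6.835) = 542.2

M ≈ -2.01; L/L_☉ ≈ 542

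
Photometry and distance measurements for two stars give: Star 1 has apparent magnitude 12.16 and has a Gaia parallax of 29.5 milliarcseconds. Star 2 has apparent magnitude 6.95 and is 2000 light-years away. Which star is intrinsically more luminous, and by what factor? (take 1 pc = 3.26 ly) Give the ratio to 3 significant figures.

Star 1: p = 29.5 mas = 0.0295″ → d = 1/p = 33.90 pc
Star 1: M = m − 5 log₁₀ d + 5 = 12.16 − 5·1.5302 + 5 = 9.509
Star 2: d = 2000 ly / 3.26 = 613.5 pc
Star 2: M = m − 5 log₁₀ d + 5 = 6.95 − 5·2.7878 + 5 = -1.989
ΔM = M_1 − M_2 = 9.509 − (-1.989) = 11.498; smaller M is more luminous → Star 2.
L ratio = 10^(0.4 |ΔM|) = 10^4.599 = 39740

Star 2 is more luminous, by a factor of 39700.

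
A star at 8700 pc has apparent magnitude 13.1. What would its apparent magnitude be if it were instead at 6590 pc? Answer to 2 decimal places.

m ≈ 12.50

Flux ∝ 1/d², so Δm = 5 log₁₀(d₂/d₁) = 5 log₁₀(6590/8700) = -0.603
m₂ = m₁ + Δm = 13.1 + (-0.603) = 12.497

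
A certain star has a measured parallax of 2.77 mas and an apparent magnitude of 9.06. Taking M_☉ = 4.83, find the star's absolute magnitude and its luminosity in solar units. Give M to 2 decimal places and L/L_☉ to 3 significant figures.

M ≈ 1.27; L/L_☉ ≈ 26.5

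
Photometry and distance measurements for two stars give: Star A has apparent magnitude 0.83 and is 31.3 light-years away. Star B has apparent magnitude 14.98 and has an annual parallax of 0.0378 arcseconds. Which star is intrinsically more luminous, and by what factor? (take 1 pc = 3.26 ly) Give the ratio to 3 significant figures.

Star A is more luminous, by a factor of 60200.

Star A: d = 31.3 ly / 3.26 = 9.601 pc
Star A: M = m − 5 log₁₀ d + 5 = 0.83 − 5·0.9823 + 5 = 0.918
Star B: d = 1/p = 1/0.0378″ = 26.46 pc
Star B: M = m − 5 log₁₀ d + 5 = 14.98 − 5·1.4225 + 5 = 12.867
ΔM = M_A − M_B = 0.918 − (12.867) = -11.949; smaller M is more luminous → Star A.
L ratio = 10^(0.4 |ΔM|) = 10^4.780 = 60210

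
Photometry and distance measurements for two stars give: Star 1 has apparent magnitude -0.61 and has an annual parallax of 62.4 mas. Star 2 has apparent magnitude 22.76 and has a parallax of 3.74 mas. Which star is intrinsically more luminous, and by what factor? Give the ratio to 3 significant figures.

Star 1 is more luminous, by a factor of 8.01×10^6.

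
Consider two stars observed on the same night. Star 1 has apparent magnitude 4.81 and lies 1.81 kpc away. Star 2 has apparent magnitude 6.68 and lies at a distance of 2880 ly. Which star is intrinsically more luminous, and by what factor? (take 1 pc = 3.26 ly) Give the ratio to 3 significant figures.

Star 1 is more luminous, by a factor of 23.5.

Star 1: d = 1.81 kpc = 1810 pc
Star 1: M = m − 5 log₁₀ d + 5 = 4.81 − 5·3.2577 + 5 = -6.478
Star 2: d = 2880 ly / 3.26 = 883.4 pc
Star 2: M = m − 5 log₁₀ d + 5 = 6.68 − 5·2.9462 + 5 = -3.051
ΔM = M_1 − M_2 = -6.478 − (-3.051) = -3.428; smaller M is more luminous → Star 1.
L ratio = 10^(0.4 |ΔM|) = 10^1.371 = 23.50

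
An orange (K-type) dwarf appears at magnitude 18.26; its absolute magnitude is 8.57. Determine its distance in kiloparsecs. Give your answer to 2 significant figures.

μ = m − M = 9.690
m − M = 5 log₁₀ d − 5
log₁₀ d = (m − M)/5 + 1 = 2.9380
d = 10^2.9380 = 867.0 pc
= 0.8670 kpc

d ≈ 0.87 kpc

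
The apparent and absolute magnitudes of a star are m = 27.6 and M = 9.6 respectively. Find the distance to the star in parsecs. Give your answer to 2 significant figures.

d ≈ 40000 pc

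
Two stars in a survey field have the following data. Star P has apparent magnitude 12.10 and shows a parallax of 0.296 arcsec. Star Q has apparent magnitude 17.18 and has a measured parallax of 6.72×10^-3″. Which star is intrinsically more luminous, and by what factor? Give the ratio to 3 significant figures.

Star Q is more luminous, by a factor of 18.0.

Star P: d = 1/p = 1/0.296″ = 3.378 pc
Star P: M = m − 5 log₁₀ d + 5 = 12.10 − 5·0.5287 + 5 = 14.456
Star Q: d = 1/p = 1/6.72×10^-3″ = 148.8 pc
Star Q: M = m − 5 log₁₀ d + 5 = 17.18 − 5·2.1726 + 5 = 11.317
ΔM = M_P − M_Q = 14.456 − (11.317) = 3.140; smaller M is more luminous → Star Q.
L ratio = 10^(0.4 |ΔM|) = 10^1.256 = 18.02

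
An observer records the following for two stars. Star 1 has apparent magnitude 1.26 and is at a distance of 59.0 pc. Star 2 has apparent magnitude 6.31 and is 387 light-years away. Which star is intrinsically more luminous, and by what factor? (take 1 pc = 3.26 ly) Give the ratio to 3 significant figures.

Star 1: M = m − 5 log₁₀ d + 5 = 1.26 − 5·1.7709 + 5 = -2.594
Star 2: d = 387 ly / 3.26 = 118.7 pc
Star 2: M = m − 5 log₁₀ d + 5 = 6.31 − 5·2.0745 + 5 = 0.938
ΔM = M_1 − M_2 = -2.594 − (0.938) = -3.532; smaller M is more luminous → Star 1.
L ratio = 10^(0.4 |ΔM|) = 10^1.413 = 25.87

Star 1 is more luminous, by a factor of 25.9.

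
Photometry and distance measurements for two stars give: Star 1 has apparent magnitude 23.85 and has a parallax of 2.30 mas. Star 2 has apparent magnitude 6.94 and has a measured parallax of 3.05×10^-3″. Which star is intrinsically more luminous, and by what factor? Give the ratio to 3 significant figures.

Star 1: p = 2.30 mas = 2.30×10^-3″ → d = 1/p = 434.8 pc
Star 1: M = m − 5 log₁₀ d + 5 = 23.85 − 5·2.6383 + 5 = 15.659
Star 2: d = 1/p = 1/3.05×10^-3″ = 327.9 pc
Star 2: M = m − 5 log₁₀ d + 5 = 6.94 − 5·2.5157 + 5 = -0.639
ΔM = M_1 − M_2 = 15.659 − (-0.639) = 16.297; smaller M is more luminous → Star 2.
L ratio = 10^(0.4 |ΔM|) = 10^6.519 = 3.303×10^6

Star 2 is more luminous, by a factor of 3.30×10^6.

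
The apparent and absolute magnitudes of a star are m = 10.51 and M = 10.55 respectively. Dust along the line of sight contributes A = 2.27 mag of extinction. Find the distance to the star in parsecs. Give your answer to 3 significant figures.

d ≈ 3.45 pc

m − M = 5 log₁₀(d/10 pc) + A  ⇒  10.51 − (10.55) − 2.27 = 5 log₁₀(d/10)
-2.310 = 5 log₁₀(d/10)
log₁₀ d = (m − M − A)/5 + 1 = 0.5380
d = 10^0.5380 = 3.451 pc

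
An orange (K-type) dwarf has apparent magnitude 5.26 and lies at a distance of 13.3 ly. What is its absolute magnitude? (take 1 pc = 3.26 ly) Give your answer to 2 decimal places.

M ≈ 7.21

d = 13.3 ly / 3.26 = 4.080 pc
5 log₁₀(d/10 pc) = 5 log₁₀(4.080) − 5 = -1.947
M = m − 5 log₁₀(d/10) = 5.26 + 1.947 = 7.207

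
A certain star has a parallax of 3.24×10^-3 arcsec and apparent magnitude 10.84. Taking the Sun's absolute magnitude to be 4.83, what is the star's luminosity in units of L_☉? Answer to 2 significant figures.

d = 1/p = 1/3.24×10^-3″ = 308.6 pc
M = m − 5 log₁₀ d + 5 = 10.84 − 5·2.4895 + 5 = 3.393
M − M_☉ = 3.393 − 4.83 = -1.437
L/L_☉ = 10^(−0.4 × -1.437) = 3.758

L/L_☉ ≈ 3.8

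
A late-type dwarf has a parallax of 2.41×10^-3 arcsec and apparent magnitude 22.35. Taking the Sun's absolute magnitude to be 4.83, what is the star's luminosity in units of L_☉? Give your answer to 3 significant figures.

L/L_☉ ≈ 1.69×10^-4

d = 1/p = 1/2.41×10^-3″ = 414.9 pc
M = m − 5 log₁₀ d + 5 = 22.35 − 5·2.6180 + 5 = 14.260
M − M_☉ = 14.260 − 4.83 = 9.430
L/L_☉ = 10^(−0.4 × 9.430) = 1.690×10^-4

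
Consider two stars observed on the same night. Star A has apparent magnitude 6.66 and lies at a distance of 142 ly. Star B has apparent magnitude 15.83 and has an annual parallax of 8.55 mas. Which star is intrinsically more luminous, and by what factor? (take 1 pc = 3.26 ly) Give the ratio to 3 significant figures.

Star A is more luminous, by a factor of 646.

Star A: d = 142 ly / 3.26 = 43.56 pc
Star A: M = m − 5 log₁₀ d + 5 = 6.66 − 5·1.6391 + 5 = 3.465
Star B: p = 8.55 mas = 8.55×10^-3″ → d = 1/p = 117.0 pc
Star B: M = m − 5 log₁₀ d + 5 = 15.83 − 5·2.0680 + 5 = 10.490
ΔM = M_A − M_B = 3.465 − (10.490) = -7.025; smaller M is more luminous → Star A.
L ratio = 10^(0.4 |ΔM|) = 10^2.810 = 645.8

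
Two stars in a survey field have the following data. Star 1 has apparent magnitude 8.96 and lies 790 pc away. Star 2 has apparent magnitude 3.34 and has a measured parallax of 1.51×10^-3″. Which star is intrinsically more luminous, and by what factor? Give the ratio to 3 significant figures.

Star 2 is more luminous, by a factor of 124.

Star 1: M = m − 5 log₁₀ d + 5 = 8.96 − 5·2.8976 + 5 = -0.528
Star 2: d = 1/p = 1/1.51×10^-3″ = 662.3 pc
Star 2: M = m − 5 log₁₀ d + 5 = 3.34 − 5·2.8210 + 5 = -5.765
ΔM = M_1 − M_2 = -0.528 − (-5.765) = 5.237; smaller M is more luminous → Star 2.
L ratio = 10^(0.4 |ΔM|) = 10^2.095 = 124.4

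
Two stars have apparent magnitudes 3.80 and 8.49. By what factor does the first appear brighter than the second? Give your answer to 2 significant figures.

Δm = 3.80 − (8.49) = -4.69
Flux ratio = 10^(−0.4 Δm) = 10^(−0.4 × -4.69) = 10^1.876 = 75.16

75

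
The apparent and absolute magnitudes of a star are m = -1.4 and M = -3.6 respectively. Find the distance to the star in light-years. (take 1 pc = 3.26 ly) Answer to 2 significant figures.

μ = m − M = 2.200
m − M = 5 log₁₀ d − 5
log₁₀ d = (m − M)/5 + 1 = 1.4400
d = 10^1.4400 = 27.54 pc
= 89.79 ly

d ≈ 90 ly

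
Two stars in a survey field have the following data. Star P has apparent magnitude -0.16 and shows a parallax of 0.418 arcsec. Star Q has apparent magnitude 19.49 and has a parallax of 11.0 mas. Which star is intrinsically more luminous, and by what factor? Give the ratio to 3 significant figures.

Star P: d = 1/p = 1/0.418″ = 2.392 pc
Star P: M = m − 5 log₁₀ d + 5 = -0.16 − 5·0.3788 + 5 = 2.946
Star Q: p = 11.0 mas = 0.0110″ → d = 1/p = 90.91 pc
Star Q: M = m − 5 log₁₀ d + 5 = 19.49 − 5·1.9586 + 5 = 14.697
ΔM = M_P − M_Q = 2.946 − (14.697) = -11.751; smaller M is more luminous → Star P.
L ratio = 10^(0.4 |ΔM|) = 10^4.700 = 50170

Star P is more luminous, by a factor of 50200.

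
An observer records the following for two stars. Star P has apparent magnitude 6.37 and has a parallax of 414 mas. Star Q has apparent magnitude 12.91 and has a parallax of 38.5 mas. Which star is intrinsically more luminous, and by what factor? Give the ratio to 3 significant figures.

Star P is more luminous, by a factor of 3.57.

Star P: p = 414 mas = 0.414″ → d = 1/p = 2.415 pc
Star P: M = m − 5 log₁₀ d + 5 = 6.37 − 5·0.3830 + 5 = 9.455
Star Q: p = 38.5 mas = 0.0385″ → d = 1/p = 25.97 pc
Star Q: M = m − 5 log₁₀ d + 5 = 12.91 − 5·1.4145 + 5 = 10.837
ΔM = M_P − M_Q = 9.455 − (10.837) = -1.382; smaller M is more luminous → Star P.
L ratio = 10^(0.4 |ΔM|) = 10^0.553 = 3.572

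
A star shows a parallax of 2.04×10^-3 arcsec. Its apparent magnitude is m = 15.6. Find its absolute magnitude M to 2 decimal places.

d = 1/p = 1/2.04×10^-3″ = 490.2 pc
5 log₁₀(d/10 pc) = 5 log₁₀(490.2) − 5 = 8.452
M = m − 5 log₁₀(d/10) = 15.6 − 8.452 = 7.148

M ≈ 7.15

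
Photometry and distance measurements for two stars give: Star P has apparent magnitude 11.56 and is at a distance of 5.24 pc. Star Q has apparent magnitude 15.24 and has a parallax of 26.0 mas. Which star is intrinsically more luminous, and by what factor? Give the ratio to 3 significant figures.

Star P: M = m − 5 log₁₀ d + 5 = 11.56 − 5·0.7193 + 5 = 12.963
Star Q: p = 26.0 mas = 0.0260″ → d = 1/p = 38.46 pc
Star Q: M = m − 5 log₁₀ d + 5 = 15.24 − 5·1.5850 + 5 = 12.315
ΔM = M_P − M_Q = 12.963 − (12.315) = 0.648; smaller M is more luminous → Star Q.
L ratio = 10^(0.4 |ΔM|) = 10^0.259 = 1.817

Star Q is more luminous, by a factor of 1.82.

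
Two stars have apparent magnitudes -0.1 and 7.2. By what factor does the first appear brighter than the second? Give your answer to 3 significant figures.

832

Δm = -0.1 − (7.2) = -7.3
Flux ratio = 10^(−0.4 Δm) = 10^(−0.4 × -7.3) = 10^2.920 = 831.8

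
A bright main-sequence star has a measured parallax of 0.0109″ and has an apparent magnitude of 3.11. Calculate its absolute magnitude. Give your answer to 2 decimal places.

d = 1/p = 1/0.0109″ = 91.74 pc
5 log₁₀(d/10 pc) = 5 log₁₀(91.74) − 5 = 4.813
M = m − 5 log₁₀(d/10) = 3.11 − 4.813 = -1.703

M ≈ -1.70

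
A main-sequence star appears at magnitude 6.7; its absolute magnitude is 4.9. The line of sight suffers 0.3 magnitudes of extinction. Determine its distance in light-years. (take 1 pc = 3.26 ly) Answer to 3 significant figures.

m − M = 5 log₁₀(d/10 pc) + A  ⇒  6.7 − (4.9) − 0.3 = 5 log₁₀(d/10)
1.500 = 5 log₁₀(d/10)
log₁₀ d = (m − M − A)/5 + 1 = 1.3000
d = 10^1.3000 = 19.95 pc
= 65.05 ly

d ≈ 65.0 ly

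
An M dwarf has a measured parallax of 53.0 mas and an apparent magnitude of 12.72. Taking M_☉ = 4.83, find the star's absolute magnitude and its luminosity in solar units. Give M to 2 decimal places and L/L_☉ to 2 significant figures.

M ≈ 11.34; L/L_☉ ≈ 2.5×10^-3

d = 1/p = 1000/53.0 mas = 18.87 pc
M = m − 5 log₁₀ d + 5 = 12.72 − 5·1.2757 + 5 = 11.341
M − M_☉ = 11.341 − 4.83 = 6.511
L/L_☉ = 10^(−0.4 × 6.511) = 2.486×10^-3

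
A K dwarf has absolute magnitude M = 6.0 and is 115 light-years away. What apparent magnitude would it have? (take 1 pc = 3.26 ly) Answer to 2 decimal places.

d = 115 ly / 3.26 = 35.28 pc
m = M + 5 log₁₀ d − 5 = 6.0 + 5·1.5475 − 5 = 8.737

m ≈ 8.74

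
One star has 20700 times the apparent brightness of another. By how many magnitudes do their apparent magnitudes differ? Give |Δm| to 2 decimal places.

|Δm| ≈ 10.79

Pogson: Δm = −2.5 log₁₀(ratio) = −2.5 log₁₀(20700) = −2.5 × 4.3160 = -10.790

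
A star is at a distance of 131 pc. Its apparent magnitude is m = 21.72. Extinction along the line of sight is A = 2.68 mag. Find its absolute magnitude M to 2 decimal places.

5 log₁₀(d/10 pc) = 5 log₁₀(131.0) − 5 = 5.586
M = m − 5 log₁₀(d/10) − A = 21.72 − 5.586 − 2.68 = 13.454

M ≈ 13.45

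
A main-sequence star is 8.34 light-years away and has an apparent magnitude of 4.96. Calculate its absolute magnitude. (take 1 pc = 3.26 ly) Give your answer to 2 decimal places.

M ≈ 7.92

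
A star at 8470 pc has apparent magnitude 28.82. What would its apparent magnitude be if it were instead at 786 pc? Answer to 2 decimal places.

Flux ∝ 1/d², so Δm = 5 log₁₀(d₂/d₁) = 5 log₁₀(786/8470) = -5.162
m₂ = m₁ + Δm = 28.82 + (-5.162) = 23.658

m ≈ 23.66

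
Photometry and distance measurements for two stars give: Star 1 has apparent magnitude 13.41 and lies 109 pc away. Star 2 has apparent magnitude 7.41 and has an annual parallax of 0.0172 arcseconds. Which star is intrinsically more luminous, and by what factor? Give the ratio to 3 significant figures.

Star 2 is more luminous, by a factor of 71.5.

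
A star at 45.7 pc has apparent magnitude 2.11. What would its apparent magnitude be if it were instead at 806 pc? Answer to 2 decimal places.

Flux ∝ 1/d², so Δm = 5 log₁₀(d₂/d₁) = 5 log₁₀(806/45.7) = 6.232
m₂ = m₁ + Δm = 2.11 + (6.232) = 8.342

m ≈ 8.34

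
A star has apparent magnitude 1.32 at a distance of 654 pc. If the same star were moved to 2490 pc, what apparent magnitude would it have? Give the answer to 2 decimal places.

m ≈ 4.22

Flux ∝ 1/d², so Δm = 5 log₁₀(d₂/d₁) = 5 log₁₀(2490/654) = 2.903
m₂ = m₁ + Δm = 1.32 + (2.903) = 4.223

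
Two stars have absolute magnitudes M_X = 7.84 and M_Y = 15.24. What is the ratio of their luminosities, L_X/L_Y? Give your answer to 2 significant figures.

L_X/L_Y ≈ 910

ΔM = M_X − M_Y = -7.40
L_X/L_Y = 10^(−0.4 ΔM) = 10^2.960 = 912.0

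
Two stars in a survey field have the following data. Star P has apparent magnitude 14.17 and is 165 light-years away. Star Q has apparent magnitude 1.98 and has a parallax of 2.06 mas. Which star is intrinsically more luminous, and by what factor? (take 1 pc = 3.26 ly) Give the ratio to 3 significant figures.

Star Q is more luminous, by a factor of 6.91×10^6.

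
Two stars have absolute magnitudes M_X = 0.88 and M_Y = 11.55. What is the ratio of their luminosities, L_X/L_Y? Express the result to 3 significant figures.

ΔM = M_X − M_Y = -10.67
L_X/L_Y = 10^(−0.4 ΔM) = 10^4.268 = 18540

L_X/L_Y ≈ 18500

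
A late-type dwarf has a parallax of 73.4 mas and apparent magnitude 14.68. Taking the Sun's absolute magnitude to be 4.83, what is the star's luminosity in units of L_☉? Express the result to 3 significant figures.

d = 1/p = 1000/73.4 mas = 13.62 pc
M = m − 5 log₁₀ d + 5 = 14.68 − 5·1.1343 + 5 = 14.008
M − M_☉ = 14.008 − 4.83 = 9.178
L/L_☉ = 10^(−0.4 × 9.178) = 2.131×10^-4

L/L_☉ ≈ 2.13×10^-4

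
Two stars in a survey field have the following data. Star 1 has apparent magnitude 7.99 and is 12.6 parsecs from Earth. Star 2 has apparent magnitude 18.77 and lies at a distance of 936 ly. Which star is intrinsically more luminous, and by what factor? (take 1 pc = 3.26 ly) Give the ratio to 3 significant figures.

Star 1 is more luminous, by a factor of 39.5.

Star 1: M = m − 5 log₁₀ d + 5 = 7.99 − 5·1.1004 + 5 = 7.488
Star 2: d = 936 ly / 3.26 = 287.1 pc
Star 2: M = m − 5 log₁₀ d + 5 = 18.77 − 5·2.4581 + 5 = 11.480
ΔM = M_1 − M_2 = 7.488 − (11.480) = -3.992; smaller M is more luminous → Star 1.
L ratio = 10^(0.4 |ΔM|) = 10^1.597 = 39.50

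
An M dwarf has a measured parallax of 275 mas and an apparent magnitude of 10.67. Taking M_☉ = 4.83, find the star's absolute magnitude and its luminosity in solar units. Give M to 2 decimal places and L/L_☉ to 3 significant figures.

d = 1/p = 1000/275 mas = 3.636 pc
M = m − 5 log₁₀ d + 5 = 10.67 − 5·0.5607 + 5 = 12.867
M − M_☉ = 12.867 − 4.83 = 8.037
L/L_☉ = 10^(−0.4 × 8.037) = 6.100×10^-4

M ≈ 12.87; L/L_☉ ≈ 6.10×10^-4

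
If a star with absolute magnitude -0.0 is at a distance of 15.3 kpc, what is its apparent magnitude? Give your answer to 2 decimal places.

m ≈ 15.92

d = 15.3 kpc = 15300 pc
m = M + 5 log₁₀ d − 5 = -0.0 + 5·4.1847 − 5 = 15.923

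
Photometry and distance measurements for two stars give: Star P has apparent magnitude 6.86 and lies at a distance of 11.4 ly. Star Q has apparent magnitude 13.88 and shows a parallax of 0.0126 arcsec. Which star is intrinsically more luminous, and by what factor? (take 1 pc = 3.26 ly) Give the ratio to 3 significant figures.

Star P is more luminous, by a factor of 1.25.

Star P: d = 11.4 ly / 3.26 = 3.497 pc
Star P: M = m − 5 log₁₀ d + 5 = 6.86 − 5·0.5437 + 5 = 9.142
Star Q: d = 1/p = 1/0.0126″ = 79.37 pc
Star Q: M = m − 5 log₁₀ d + 5 = 13.88 − 5·1.8996 + 5 = 9.382
ΔM = M_P − M_Q = 9.142 − (9.382) = -0.240; smaller M is more luminous → Star P.
L ratio = 10^(0.4 |ΔM|) = 10^0.096 = 1.248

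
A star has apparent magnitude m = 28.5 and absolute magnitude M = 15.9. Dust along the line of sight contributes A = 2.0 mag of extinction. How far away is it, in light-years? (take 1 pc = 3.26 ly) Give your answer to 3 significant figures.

m − M = 5 log₁₀(d/10 pc) + A  ⇒  28.5 − (15.9) − 2.0 = 5 log₁₀(d/10)
10.600 = 5 log₁₀(d/10)
log₁₀ d = (m − M − A)/5 + 1 = 3.1200
d = 10^3.1200 = 1318 pc
= 4298 ly

d ≈ 4300 ly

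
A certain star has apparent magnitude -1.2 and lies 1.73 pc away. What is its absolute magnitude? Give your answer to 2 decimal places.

M ≈ 2.61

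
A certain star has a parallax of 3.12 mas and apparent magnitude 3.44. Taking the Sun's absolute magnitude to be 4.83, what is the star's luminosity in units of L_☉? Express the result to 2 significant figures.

L/L_☉ ≈ 3700

d = 1/p = 1000/3.12 mas = 320.5 pc
M = m − 5 log₁₀ d + 5 = 3.44 − 5·2.5058 + 5 = -4.089
M − M_☉ = -4.089 − 4.83 = -8.919
L/L_☉ = 10^(−0.4 × -8.919) = 3696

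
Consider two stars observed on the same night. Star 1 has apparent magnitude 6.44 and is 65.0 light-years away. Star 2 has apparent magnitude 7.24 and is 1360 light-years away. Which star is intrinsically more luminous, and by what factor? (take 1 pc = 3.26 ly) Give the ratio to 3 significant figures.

Star 2 is more luminous, by a factor of 210.

Star 1: d = 65.0 ly / 3.26 = 19.94 pc
Star 1: M = m − 5 log₁₀ d + 5 = 6.44 − 5·1.2997 + 5 = 4.942
Star 2: d = 1360 ly / 3.26 = 417.2 pc
Star 2: M = m − 5 log₁₀ d + 5 = 7.24 − 5·2.6203 + 5 = -0.862
ΔM = M_1 − M_2 = 4.942 − (-0.862) = 5.803; smaller M is more luminous → Star 2.
L ratio = 10^(0.4 |ΔM|) = 10^2.321 = 209.5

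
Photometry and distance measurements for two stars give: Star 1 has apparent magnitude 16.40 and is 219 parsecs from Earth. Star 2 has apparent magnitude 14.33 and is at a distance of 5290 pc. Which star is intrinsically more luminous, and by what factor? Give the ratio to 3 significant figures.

Star 2 is more luminous, by a factor of 3930.

Star 1: M = m − 5 log₁₀ d + 5 = 16.40 − 5·2.3404 + 5 = 9.698
Star 2: M = m − 5 log₁₀ d + 5 = 14.33 − 5·3.7235 + 5 = 0.713
ΔM = M_1 − M_2 = 9.698 − (0.713) = 8.985; smaller M is more luminous → Star 2.
L ratio = 10^(0.4 |ΔM|) = 10^3.594 = 3927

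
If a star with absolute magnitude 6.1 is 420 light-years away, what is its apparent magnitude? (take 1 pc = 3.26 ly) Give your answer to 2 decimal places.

d = 420 ly / 3.26 = 128.8 pc
m = M + 5 log₁₀ d − 5 = 6.1 + 5·2.1100 − 5 = 11.650

m ≈ 11.65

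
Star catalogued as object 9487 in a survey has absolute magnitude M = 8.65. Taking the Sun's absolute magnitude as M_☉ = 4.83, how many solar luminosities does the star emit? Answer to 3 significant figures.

L/L_☉ ≈ 0.0296

M − M_☉ = 8.65 − 4.83 = 3.820
L/L_☉ = 10^(−0.4 (M − M_☉)) = 10^-1.528 = 0.02965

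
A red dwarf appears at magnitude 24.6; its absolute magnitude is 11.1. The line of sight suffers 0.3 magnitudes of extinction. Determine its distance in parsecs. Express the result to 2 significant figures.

d ≈ 4400 pc

m − M = 5 log₁₀(d/10 pc) + A  ⇒  24.6 − (11.1) − 0.3 = 5 log₁₀(d/10)
13.200 = 5 log₁₀(d/10)
log₁₀ d = (m − M − A)/5 + 1 = 3.6400
d = 10^3.6400 = 4365 pc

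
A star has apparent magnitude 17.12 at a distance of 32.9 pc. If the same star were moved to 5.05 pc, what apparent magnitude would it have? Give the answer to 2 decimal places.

m ≈ 13.05

Flux ∝ 1/d², so Δm = 5 log₁₀(d₂/d₁) = 5 log₁₀(5.05/32.9) = -4.070
m₂ = m₁ + Δm = 17.12 + (-4.070) = 13.050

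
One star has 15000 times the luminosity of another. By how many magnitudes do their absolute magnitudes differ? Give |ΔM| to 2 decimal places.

|ΔM| ≈ 10.44

Pogson: ΔM = −2.5 log₁₀(ratio) = −2.5 log₁₀(15000) = −2.5 × 4.1761 = -10.440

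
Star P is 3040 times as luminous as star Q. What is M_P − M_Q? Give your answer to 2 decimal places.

M_P − M_Q ≈ -8.71

Pogson: ΔM = −2.5 log₁₀(ratio) = −2.5 log₁₀(3040) = −2.5 × 3.4829 = -8.707
Star P is brighter, so it has the smaller magnitude: the difference is negative.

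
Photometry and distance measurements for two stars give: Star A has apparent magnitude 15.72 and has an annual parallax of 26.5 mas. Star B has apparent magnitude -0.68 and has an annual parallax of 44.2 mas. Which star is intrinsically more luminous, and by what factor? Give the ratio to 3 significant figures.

Star A: p = 26.5 mas = 0.0265″ → d = 1/p = 37.74 pc
Star A: M = m − 5 log₁₀ d + 5 = 15.72 − 5·1.5768 + 5 = 12.836
Star B: p = 44.2 mas = 0.0442″ → d = 1/p = 22.62 pc
Star B: M = m − 5 log₁₀ d + 5 = -0.68 − 5·1.3546 + 5 = -2.453
ΔM = M_A − M_B = 12.836 − (-2.453) = 15.289; smaller M is more luminous → Star B.
L ratio = 10^(0.4 |ΔM|) = 10^6.116 = 1.305×10^6

Star B is more luminous, by a factor of 1.31×10^6.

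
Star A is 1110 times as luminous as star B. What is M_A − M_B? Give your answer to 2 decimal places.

M_A − M_B ≈ -7.61

Pogson: ΔM = −2.5 log₁₀(ratio) = −2.5 log₁₀(1110) = −2.5 × 3.0453 = -7.613
Star A is brighter, so it has the smaller magnitude: the difference is negative.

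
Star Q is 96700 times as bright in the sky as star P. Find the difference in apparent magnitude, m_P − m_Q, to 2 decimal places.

m_P − m_Q ≈ 12.46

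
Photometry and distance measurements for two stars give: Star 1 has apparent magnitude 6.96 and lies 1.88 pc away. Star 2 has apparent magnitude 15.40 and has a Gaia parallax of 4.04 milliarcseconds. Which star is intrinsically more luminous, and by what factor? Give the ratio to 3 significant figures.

Star 2 is more luminous, by a factor of 7.29.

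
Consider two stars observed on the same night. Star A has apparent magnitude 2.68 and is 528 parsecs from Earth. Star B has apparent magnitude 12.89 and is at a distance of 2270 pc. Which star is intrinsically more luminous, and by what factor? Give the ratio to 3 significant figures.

Star A is more luminous, by a factor of 656.

Star A: M = m − 5 log₁₀ d + 5 = 2.68 − 5·2.7226 + 5 = -5.933
Star B: M = m − 5 log₁₀ d + 5 = 12.89 − 5·3.3560 + 5 = 1.110
ΔM = M_A − M_B = -5.933 − (1.110) = -7.043; smaller M is more luminous → Star A.
L ratio = 10^(0.4 |ΔM|) = 10^2.817 = 656.5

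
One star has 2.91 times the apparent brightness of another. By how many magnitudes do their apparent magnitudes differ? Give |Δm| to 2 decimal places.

|Δm| ≈ 1.16

Pogson: Δm = −2.5 log₁₀(ratio) = −2.5 log₁₀(2.91) = −2.5 × 0.4639 = -1.160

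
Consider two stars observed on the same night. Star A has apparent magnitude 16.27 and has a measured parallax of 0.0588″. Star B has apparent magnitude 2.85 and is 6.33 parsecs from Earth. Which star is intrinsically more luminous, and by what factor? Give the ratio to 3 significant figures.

Star B is more luminous, by a factor of 32300.

Star A: d = 1/p = 1/0.0588″ = 17.01 pc
Star A: M = m − 5 log₁₀ d + 5 = 16.27 − 5·1.2306 + 5 = 15.117
Star B: M = m − 5 log₁₀ d + 5 = 2.85 − 5·0.8014 + 5 = 3.843
ΔM = M_A − M_B = 15.117 − (3.843) = 11.274; smaller M is more luminous → Star B.
L ratio = 10^(0.4 |ΔM|) = 10^4.510 = 32330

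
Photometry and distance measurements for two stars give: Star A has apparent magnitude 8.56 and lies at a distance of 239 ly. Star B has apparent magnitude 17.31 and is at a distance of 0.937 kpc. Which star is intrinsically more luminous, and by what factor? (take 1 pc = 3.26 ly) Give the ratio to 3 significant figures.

Star A is more luminous, by a factor of 19.4.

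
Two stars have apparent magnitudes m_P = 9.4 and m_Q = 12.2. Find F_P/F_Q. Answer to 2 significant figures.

F_P/F_Q ≈ 13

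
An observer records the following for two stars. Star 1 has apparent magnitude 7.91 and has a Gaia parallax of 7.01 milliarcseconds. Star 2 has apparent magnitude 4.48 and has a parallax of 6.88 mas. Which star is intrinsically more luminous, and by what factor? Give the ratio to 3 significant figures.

Star 1: p = 7.01 mas = 7.01×10^-3″ → d = 1/p = 142.7 pc
Star 1: M = m − 5 log₁₀ d + 5 = 7.91 − 5·2.1543 + 5 = 2.139
Star 2: p = 6.88 mas = 6.88×10^-3″ → d = 1/p = 145.3 pc
Star 2: M = m − 5 log₁₀ d + 5 = 4.48 − 5·2.1624 + 5 = -1.332
ΔM = M_1 − M_2 = 2.139 − (-1.332) = 3.471; smaller M is more luminous → Star 2.
L ratio = 10^(0.4 |ΔM|) = 10^1.388 = 24.45

Star 2 is more luminous, by a factor of 24.4.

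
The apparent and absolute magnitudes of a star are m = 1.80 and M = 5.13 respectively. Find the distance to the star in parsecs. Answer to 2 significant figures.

d ≈ 2.2 pc

Distance modulus: m − M = 1.80 − (5.13) = -3.330
m − M = 5 log₁₀ d − 5
log₁₀ d = (m − M)/5 + 1 = 0.3340
d = 10^0.3340 = 2.158 pc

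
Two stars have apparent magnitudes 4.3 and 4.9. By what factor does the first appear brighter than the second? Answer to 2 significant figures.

Magnitude difference = -0.6
Flux ratio = 10^(−0.4 Δm) = 10^(−0.4 × -0.6) = 10^0.240 = 1.738

1.7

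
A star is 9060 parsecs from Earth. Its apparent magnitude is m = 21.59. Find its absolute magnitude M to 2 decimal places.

5 log₁₀(d/10 pc) = 5 log₁₀(9060) − 5 = 14.786
M = m − 5 log₁₀(d/10) = 21.59 − 14.786 = 6.804

M ≈ 6.80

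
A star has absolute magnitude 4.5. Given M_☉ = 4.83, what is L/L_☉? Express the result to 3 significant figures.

L/L_☉ ≈ 1.36

M − M_☉ = 4.5 − 4.83 = -0.330
L/L_☉ = 10^(−0.4 (M − M_☉)) = 10^0.132 = 1.355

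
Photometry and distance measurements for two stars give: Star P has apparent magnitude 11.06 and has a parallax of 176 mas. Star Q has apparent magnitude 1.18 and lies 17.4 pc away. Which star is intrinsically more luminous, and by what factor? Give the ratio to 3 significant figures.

Star P: p = 176 mas = 0.176″ → d = 1/p = 5.682 pc
Star P: M = m − 5 log₁₀ d + 5 = 11.06 − 5·0.7545 + 5 = 12.288
Star Q: M = m − 5 log₁₀ d + 5 = 1.18 − 5·1.2405 + 5 = -0.023
ΔM = M_P − M_Q = 12.288 − (-0.023) = 12.310; smaller M is more luminous → Star Q.
L ratio = 10^(0.4 |ΔM|) = 10^4.924 = 83970

Star Q is more luminous, by a factor of 84000.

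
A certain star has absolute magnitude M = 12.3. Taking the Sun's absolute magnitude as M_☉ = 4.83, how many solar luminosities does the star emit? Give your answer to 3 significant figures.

M − M_☉ = 12.3 − 4.83 = 7.470
L/L_☉ = 10^(−0.4 (M − M_☉)) = 10^-2.988 = 1.028×10^-3

L/L_☉ ≈ 1.03×10^-3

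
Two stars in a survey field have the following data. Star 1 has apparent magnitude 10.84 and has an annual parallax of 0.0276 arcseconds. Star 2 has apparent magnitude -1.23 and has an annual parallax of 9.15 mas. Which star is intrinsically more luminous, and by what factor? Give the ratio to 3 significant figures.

Star 2 is more luminous, by a factor of 612000.

Star 1: d = 1/p = 1/0.0276″ = 36.23 pc
Star 1: M = m − 5 log₁₀ d + 5 = 10.84 − 5·1.5591 + 5 = 8.045
Star 2: p = 9.15 mas = 9.15×10^-3″ → d = 1/p = 109.3 pc
Star 2: M = m − 5 log₁₀ d + 5 = -1.23 − 5·2.0386 + 5 = -6.423
ΔM = M_1 − M_2 = 8.045 − (-6.423) = 14.467; smaller M is more luminous → Star 2.
L ratio = 10^(0.4 |ΔM|) = 10^5.787 = 612300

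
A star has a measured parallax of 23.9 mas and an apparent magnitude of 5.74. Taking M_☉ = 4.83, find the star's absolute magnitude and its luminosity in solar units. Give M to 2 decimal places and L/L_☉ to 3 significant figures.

M ≈ 2.63; L/L_☉ ≈ 7.57

d = 1/p = 1000/23.9 mas = 41.84 pc
M = m − 5 log₁₀ d + 5 = 5.74 − 5·1.6216 + 5 = 2.632
M − M_☉ = 2.632 − 4.83 = -2.198
L/L_☉ = 10^(−0.4 × -2.198) = 7.572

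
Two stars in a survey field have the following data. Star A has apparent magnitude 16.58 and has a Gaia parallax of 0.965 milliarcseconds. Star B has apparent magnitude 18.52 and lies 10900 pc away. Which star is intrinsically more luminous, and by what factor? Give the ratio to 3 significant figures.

Star A: p = 0.965 mas = 9.65×10^-4″ → d = 1/p = 1036 pc
Star A: M = m − 5 log₁₀ d + 5 = 16.58 − 5·3.0155 + 5 = 6.503
Star B: M = m − 5 log₁₀ d + 5 = 18.52 − 5·4.0374 + 5 = 3.333
ΔM = M_A − M_B = 6.503 − (3.333) = 3.170; smaller M is more luminous → Star B.
L ratio = 10^(0.4 |ΔM|) = 10^1.268 = 18.53

Star B is more luminous, by a factor of 18.5.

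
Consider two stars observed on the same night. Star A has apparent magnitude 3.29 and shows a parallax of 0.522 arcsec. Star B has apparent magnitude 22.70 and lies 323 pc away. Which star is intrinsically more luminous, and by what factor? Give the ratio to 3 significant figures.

Star A is more luminous, by a factor of 2040.

Star A: d = 1/p = 1/0.522″ = 1.916 pc
Star A: M = m − 5 log₁₀ d + 5 = 3.29 − 5·0.2823 + 5 = 6.878
Star B: M = m − 5 log₁₀ d + 5 = 22.70 − 5·2.5092 + 5 = 15.154
ΔM = M_A − M_B = 6.878 − (15.154) = -8.276; smaller M is more luminous → Star A.
L ratio = 10^(0.4 |ΔM|) = 10^3.310 = 2043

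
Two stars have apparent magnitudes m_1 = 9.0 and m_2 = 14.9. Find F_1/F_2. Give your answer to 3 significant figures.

Magnitude difference = -5.9
Flux ratio = 10^(−0.4 Δm) = 10^(−0.4 × -5.9) = 10^2.360 = 229.1

F_1/F_2 ≈ 229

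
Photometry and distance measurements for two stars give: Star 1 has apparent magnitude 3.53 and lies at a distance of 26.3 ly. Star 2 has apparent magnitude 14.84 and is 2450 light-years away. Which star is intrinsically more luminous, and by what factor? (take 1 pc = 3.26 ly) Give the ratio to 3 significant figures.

Star 1 is more luminous, by a factor of 3.85.

Star 1: d = 26.3 ly / 3.26 = 8.067 pc
Star 1: M = m − 5 log₁₀ d + 5 = 3.53 − 5·0.9067 + 5 = 3.996
Star 2: d = 2450 ly / 3.26 = 751.5 pc
Star 2: M = m − 5 log₁₀ d + 5 = 14.84 − 5·2.8759 + 5 = 5.460
ΔM = M_1 − M_2 = 3.996 − (5.460) = -1.464; smaller M is more luminous → Star 1.
L ratio = 10^(0.4 |ΔM|) = 10^0.586 = 3.851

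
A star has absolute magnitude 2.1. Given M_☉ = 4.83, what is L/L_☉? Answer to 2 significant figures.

L/L_☉ ≈ 12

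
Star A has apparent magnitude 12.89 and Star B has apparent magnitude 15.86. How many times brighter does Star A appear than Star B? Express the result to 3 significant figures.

Δm = 12.89 − (15.86) = -2.97
Flux ratio = 10^(−0.4 Δm) = 10^(−0.4 × -2.97) = 10^1.188 = 15.42

15.4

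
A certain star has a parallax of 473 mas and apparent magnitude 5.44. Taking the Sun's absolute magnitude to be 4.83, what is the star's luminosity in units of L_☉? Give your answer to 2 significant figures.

L/L_☉ ≈ 0.025

d = 1/p = 1000/473 mas = 2.114 pc
M = m − 5 log₁₀ d + 5 = 5.44 − 5·0.3251 + 5 = 8.814
M − M_☉ = 8.814 − 4.83 = 3.984
L/L_☉ = 10^(−0.4 × 3.984) = 0.02548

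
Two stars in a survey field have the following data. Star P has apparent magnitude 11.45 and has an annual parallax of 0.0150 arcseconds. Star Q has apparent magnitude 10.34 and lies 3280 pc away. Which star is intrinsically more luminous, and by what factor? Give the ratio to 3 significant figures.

Star Q is more luminous, by a factor of 6730.

Star P: d = 1/p = 1/0.0150″ = 66.67 pc
Star P: M = m − 5 log₁₀ d + 5 = 11.45 − 5·1.8239 + 5 = 7.330
Star Q: M = m − 5 log₁₀ d + 5 = 10.34 − 5·3.5159 + 5 = -2.239
ΔM = M_P − M_Q = 7.330 − (-2.239) = 9.570; smaller M is more luminous → Star Q.
L ratio = 10^(0.4 |ΔM|) = 10^3.828 = 6729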